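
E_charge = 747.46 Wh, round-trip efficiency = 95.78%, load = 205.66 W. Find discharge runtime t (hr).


Step 1: E_discharge = eta/100 * E_charge = 95.78/100 * 747.46 = 715.92 Wh
Step 2: t = E_discharge / P = 715.92 / 205.66 = 3.481 hr

3.481 hr


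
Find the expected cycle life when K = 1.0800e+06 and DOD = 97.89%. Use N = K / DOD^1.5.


Step 1: DOD^1.5 = 97.89^1.5 = 968.52
Step 2: N = 1.0800e+06 / 968.52 = 1115 cycles

1115 cycles


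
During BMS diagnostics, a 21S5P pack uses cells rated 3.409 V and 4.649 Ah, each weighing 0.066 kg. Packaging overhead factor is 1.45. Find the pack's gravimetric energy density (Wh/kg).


Step 1: V_pack = 21 * 3.409 = 71.589 V
Step 2: C_pack = 5 * 4.649 = 23.245 Ah
Step 3: E_pack = V_pack * C_pack = 71.589 * 23.245 = 1664.1 Wh
Step 4: m_pack = 21 * 5 * 0.066 * 1.45 = 10.049 kg
Step 5: ED = E_pack / m_pack = 1664.1 / 10.049 = 165.6 Wh/kg

165.6 Wh/kg


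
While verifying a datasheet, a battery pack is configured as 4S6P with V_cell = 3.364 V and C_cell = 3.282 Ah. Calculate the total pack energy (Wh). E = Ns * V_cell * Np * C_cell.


V_pack = 4 * 3.364 = 13.456 V
C_pack = 6 * 3.282 = 19.692 Ah
E = V_pack * C_pack = 13.456 * 19.692 = 265.0 Wh

265.0 Wh


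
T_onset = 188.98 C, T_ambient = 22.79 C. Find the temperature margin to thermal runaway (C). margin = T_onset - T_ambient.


margin = T_onset - T_ambient = 188.98 - 22.79 = 166.19 C

166.19 C


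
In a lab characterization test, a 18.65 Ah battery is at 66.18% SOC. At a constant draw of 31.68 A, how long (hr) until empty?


Step 1: remaining = SOC/100 * C_total = 66.18/100 * 18.65 = 12.343 Ah
Step 2: t = remaining / I = 12.343 / 31.68 = 0.3896 hr

0.3896 hr


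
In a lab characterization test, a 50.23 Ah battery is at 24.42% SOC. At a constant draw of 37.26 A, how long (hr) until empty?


Step 1: remaining = SOC/100 * C_total = 24.42/100 * 50.23 = 12.266 Ah
Step 2: t = remaining / I = 12.266 / 37.26 = 0.3292 hr

0.3292 hr


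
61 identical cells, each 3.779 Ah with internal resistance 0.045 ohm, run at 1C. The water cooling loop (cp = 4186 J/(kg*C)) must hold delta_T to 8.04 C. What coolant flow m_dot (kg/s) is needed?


Step 1: I = 1 * 3.779 = 3.779 A
Step 2: Q_cell = I^2 * R = 3.779^2 * 0.045 = 0.64264 W
Step 3: Q_total = 61 * 0.64264 = 39.201 W
Step 4: m_dot = Q_total / (cp * dT) = 39.201 / (4186 * 8.04) = 0.001165 kg/s

0.001165 kg/s


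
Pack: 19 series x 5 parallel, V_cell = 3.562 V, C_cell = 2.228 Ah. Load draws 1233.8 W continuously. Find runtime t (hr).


Step 1: E_pack = Ns * V_cell * Np * C_cell = 19 * 3.562 * 5 * 2.228 = 753.93 Wh
Step 2: t = E_pack / P = 753.93 / 1233.8 = 0.6111 hr

0.6111 hr


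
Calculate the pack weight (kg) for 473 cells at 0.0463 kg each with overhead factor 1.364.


m_pack = n * m_cell * overhead = 473 * 0.0463 * 1.364 = 29.87 kg

29.87 kg


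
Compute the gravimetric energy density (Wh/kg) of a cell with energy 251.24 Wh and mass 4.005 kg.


ED = E / m = 251.24 / 4.005 = 62.73 Wh/kg

62.73 Wh/kg


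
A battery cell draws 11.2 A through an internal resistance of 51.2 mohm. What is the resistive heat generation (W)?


Convert: R = 51.2 mohm = 0.0512 ohm
I^2 = 125.44
Q = 125.44 * 0.0512 = 6.423 W

6.423 W


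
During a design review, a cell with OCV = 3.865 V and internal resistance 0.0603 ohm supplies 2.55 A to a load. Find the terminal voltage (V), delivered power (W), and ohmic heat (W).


Step 1: V_terminal = OCV - I*R = 3.865 - 2.55 * 0.0603 = 3.7112 V
Step 2: P_out = V_terminal * I = 3.7112 * 2.55 = 9.464 W
Step 3: Q = I^2 * R = 2.55^2 * 0.0603 = 0.3921 W

V=3.7112 V, P=9.464 W, Q=0.3921 W


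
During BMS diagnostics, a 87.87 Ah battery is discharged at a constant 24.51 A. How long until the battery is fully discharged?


t = capacity / current = 87.87 / 24.51 = 3.585 hr

3.585 hr


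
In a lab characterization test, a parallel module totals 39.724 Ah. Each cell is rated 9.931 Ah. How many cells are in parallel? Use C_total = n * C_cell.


n = C_total / C_cell = 39.724 / 9.931 = 4

4


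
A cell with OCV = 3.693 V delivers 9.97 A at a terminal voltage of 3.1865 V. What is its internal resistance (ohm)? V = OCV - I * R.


R = (OCV - V) / I = (3.693 - 3.1865) / 9.97 = 0.05080 ohm

0.05080 ohm


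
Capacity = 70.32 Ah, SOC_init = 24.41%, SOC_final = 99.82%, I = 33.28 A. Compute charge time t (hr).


delta_Ah = 70.32 * (99.82 - 24.41) / 100 = 53.028 Ah
t = delta_Ah / I = 53.028 / 33.28 = 1.593 hr

1.593 hr


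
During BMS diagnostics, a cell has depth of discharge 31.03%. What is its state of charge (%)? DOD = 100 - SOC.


SOC = 100 - DOD = 100 - 31.03 = 68.97%

68.97%


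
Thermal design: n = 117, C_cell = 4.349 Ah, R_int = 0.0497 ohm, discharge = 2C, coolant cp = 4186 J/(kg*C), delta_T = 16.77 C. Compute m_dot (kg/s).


Step 1: I = 2 * 4.349 = 8.698 A
Step 2: Q_cell = I^2 * R = 8.698^2 * 0.0497 = 3.7601 W
Step 3: Q_total = 117 * 3.7601 = 439.93 W
Step 4: m_dot = Q_total / (cp * dT) = 439.93 / (4186 * 16.77) = 0.006267 kg/s

0.006267 kg/s


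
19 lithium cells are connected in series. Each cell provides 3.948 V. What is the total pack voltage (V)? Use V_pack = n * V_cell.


Series voltages add: 19 * 3.948 V = 75.012 V

75.012 V


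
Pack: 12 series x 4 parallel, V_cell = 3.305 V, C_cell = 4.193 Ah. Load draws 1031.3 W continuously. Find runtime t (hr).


Step 1: E_pack = Ns * V_cell * Np * C_cell = 12 * 3.305 * 4 * 4.193 = 665.18 Wh
Step 2: t = E_pack / P = 665.18 / 1031.3 = 0.6450 hr

0.6450 hr


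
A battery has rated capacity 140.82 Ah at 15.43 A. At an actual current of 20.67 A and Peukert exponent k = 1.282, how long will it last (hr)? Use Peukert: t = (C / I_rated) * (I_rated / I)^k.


t_rated = C / I_rated = 140.82 / 15.43 = 9.1264 hr
(I_rated/I)^k = (0.74649)^1.282 = 0.68741
t = t_rated * (I_rated/I)^k = 9.1264 * 0.68741 = 6.274 hr

6.274 hr


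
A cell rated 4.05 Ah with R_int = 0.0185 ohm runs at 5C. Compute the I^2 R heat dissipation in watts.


Step 1: I = C_rate * capacity = 5 * 4.05 = 20.25 A
Step 2: Q = I^2 * R = 20.25^2 * 0.0185 = 410.06 * 0.0185 = 7.586 W

7.586 W


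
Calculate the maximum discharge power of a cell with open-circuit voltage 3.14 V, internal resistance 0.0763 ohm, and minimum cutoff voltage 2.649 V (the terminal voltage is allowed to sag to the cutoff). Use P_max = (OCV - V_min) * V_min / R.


dV = OCV - V_min = 0.491 V (so I_max = dV / R)
P_max = dV * V_min / R = 0.491 * 2.649 / 0.0763 = 17.05 W

17.05 W


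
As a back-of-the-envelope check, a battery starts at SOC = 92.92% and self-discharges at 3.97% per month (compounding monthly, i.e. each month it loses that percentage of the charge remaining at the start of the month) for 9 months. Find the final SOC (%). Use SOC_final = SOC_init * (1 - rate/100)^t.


Monthly retention factor = 1 - 3.97/100 = 0.9603
Over 9 months: factor^9 = 0.69448
SOC_final = 92.92 * 0.69448 = 64.53%

64.53%


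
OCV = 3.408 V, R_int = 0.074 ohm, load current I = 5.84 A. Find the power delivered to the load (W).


Step 1: V_terminal = OCV - I*R = 3.408 - 5.84 * 0.074 = 2.9758 V
Step 2: P_out = V_terminal * I = 2.9758 * 5.84 = 17.38 W

17.38 W


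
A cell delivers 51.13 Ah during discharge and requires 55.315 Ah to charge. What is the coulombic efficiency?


Coulombic efficiency = 51.13/55.315 * 100% = 92.43%

92.43%


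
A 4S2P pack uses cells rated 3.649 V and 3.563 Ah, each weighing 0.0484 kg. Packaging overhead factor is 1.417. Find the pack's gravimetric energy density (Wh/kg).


Step 1: V_pack = 4 * 3.649 = 14.596 V
Step 2: C_pack = 2 * 3.563 = 7.126 Ah
Step 3: E_pack = V_pack * C_pack = 14.596 * 7.126 = 104.01 Wh
Step 4: m_pack = 4 * 2 * 0.0484 * 1.417 = 0.54866 kg
Step 5: ED = E_pack / m_pack = 104.01 / 0.54866 = 189.6 Wh/kg

189.6 Wh/kg


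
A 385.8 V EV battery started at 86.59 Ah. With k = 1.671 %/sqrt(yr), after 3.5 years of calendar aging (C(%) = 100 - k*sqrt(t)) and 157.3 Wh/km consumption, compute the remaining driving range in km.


Step 1: capacity retention = 100 - 1.671 * sqrt(3.5) = 100 - 1.671 * 1.8708 = 96.874%
Step 2: C_now = 86.59 * 96.874/100 = 83.883 Ah
Step 3: E_pack = V * C_now = 385.8 * 83.883 = 32362 Wh
Step 4: range = E_pack / consumption = 32362 / 157.3 = 205.7 km

205.7 km


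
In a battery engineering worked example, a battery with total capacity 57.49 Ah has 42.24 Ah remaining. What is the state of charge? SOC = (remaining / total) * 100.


SOC = (remaining / total) * 100 = (42.24 / 57.49) * 100 = 73.47%

73.47%


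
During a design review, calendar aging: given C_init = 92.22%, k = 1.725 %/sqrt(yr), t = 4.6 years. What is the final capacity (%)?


sqrt(t) = sqrt(4.6) = 2.1448
C_final = 92.22 - 1.725 * 2.1448 = 88.52%

88.52%


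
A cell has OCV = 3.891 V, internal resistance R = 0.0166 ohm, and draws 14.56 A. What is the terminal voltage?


V = OCV - I*R = 3.891 - 14.56 * 0.0166 = 3.649 V

3.649 V


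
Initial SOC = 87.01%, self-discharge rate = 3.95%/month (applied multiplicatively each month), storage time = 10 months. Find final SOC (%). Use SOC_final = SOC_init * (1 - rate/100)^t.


Monthly retention factor = 1 - 3.95/100 = 0.9605
Over 10 months: factor^10 = 0.6683
SOC_final = 87.01 * 0.6683 = 58.15%

58.15%


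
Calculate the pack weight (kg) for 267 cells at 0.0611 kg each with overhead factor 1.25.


Cell mass sum = 267 * 0.0611 = 16.314 kg
With overhead 1.25: m_pack = 16.314 * 1.25 = 20.39 kg

20.39 kg


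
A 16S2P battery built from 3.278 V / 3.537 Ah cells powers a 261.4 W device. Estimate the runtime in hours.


Step 1: E_pack = Ns * V_cell * Np * C_cell = 16 * 3.278 * 2 * 3.537 = 371.02 Wh
Step 2: t = E_pack / P = 371.02 / 261.4 = 1.419 hr

1.419 hr


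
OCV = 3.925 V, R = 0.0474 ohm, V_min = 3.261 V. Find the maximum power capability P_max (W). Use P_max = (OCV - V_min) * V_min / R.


dV = OCV - V_min = 0.664 V (so I_max = dV / R)
P_max = dV * V_min / R = 0.664 * 3.261 / 0.0474 = 45.68 W

45.68 W


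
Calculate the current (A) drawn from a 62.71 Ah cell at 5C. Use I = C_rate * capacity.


At 5C: I = 5 * 62.71 Ah = 313.55 A

313.55 A


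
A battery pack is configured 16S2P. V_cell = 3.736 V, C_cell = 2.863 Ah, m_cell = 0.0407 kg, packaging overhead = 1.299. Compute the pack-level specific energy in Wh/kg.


Step 1: V_pack = 16 * 3.736 = 59.776 V
Step 2: C_pack = 2 * 2.863 = 5.726 Ah
Step 3: E_pack = V_pack * C_pack = 59.776 * 5.726 = 342.28 Wh
Step 4: m_pack = 16 * 2 * 0.0407 * 1.299 = 1.6918 kg
Step 5: ED = E_pack / m_pack = 342.28 / 1.6918 = 202.3 Wh/kg

202.3 Wh/kg


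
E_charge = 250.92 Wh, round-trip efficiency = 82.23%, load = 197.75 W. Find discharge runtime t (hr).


Step 1: E_discharge = eta/100 * E_charge = 82.23/100 * 250.92 = 206.33 Wh
Step 2: t = E_discharge / P = 206.33 / 197.75 = 1.043 hr

1.043 hr


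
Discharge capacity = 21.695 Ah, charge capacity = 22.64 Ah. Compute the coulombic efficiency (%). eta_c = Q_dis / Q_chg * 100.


Coulombic efficiency = 21.695/22.64 * 100% = 95.83%

95.83%


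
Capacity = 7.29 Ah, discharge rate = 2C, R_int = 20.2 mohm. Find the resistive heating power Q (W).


Convert: R = 20.2 mohm = 0.0202 ohm
Step 1: I = C_rate * capacity = 2 * 7.29 = 14.58 A
Step 2: Q = I^2 * R = 14.58^2 * 0.0202 = 212.58 * 0.0202 = 4.294 W

4.294 W


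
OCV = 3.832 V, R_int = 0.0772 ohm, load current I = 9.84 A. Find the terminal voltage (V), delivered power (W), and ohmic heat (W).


Step 1: V_terminal = OCV - I*R = 3.832 - 9.84 * 0.0772 = 3.0724 V
Step 2: P_out = V_terminal * I = 3.0724 * 9.84 = 30.23 W
Step 3: Q = I^2 * R = 9.84^2 * 0.0772 = 7.475 W

V=3.0724 V, P=30.23 W, Q=7.475 W


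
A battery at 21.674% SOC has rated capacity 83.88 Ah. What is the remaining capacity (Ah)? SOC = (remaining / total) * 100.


remaining = SOC / 100 * total = 21.674 / 100 * 83.88 = 18.18 Ah

18.18 Ah


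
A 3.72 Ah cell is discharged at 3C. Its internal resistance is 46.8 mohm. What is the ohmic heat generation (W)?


Convert: R = 46.8 mohm = 0.0468 ohm
Step 1: I = C_rate * capacity = 3 * 3.72 = 11.16 A
Step 2: Q = I^2 * R = 11.16^2 * 0.0468 = 124.55 * 0.0468 = 5.829 W

5.829 W


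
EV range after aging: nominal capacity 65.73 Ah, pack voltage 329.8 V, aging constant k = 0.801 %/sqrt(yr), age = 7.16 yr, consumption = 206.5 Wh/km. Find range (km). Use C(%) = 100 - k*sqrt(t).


Step 1: capacity retention = 100 - 0.801 * sqrt(7.16) = 100 - 0.801 * 2.6758 = 97.857%
Step 2: C_now = 65.73 * 97.857/100 = 64.321 Ah
Step 3: E_pack = V * C_now = 329.8 * 64.321 = 21213 Wh
Step 4: range = E_pack / consumption = 21213 / 206.5 = 102.7 km

102.7 km


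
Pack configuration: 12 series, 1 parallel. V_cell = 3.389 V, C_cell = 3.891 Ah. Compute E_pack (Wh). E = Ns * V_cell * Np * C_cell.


V_pack = 12 * 3.389 = 40.668 V
C_pack = 1 * 3.891 = 3.891 Ah
E = V_pack * C_pack = 40.668 * 3.891 = 158.2 Wh

158.2 Wh


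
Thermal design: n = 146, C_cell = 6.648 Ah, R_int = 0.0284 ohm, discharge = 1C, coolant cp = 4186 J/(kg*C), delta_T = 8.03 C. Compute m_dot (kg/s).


Step 1: I = 1 * 6.648 = 6.648 A
Step 2: Q_cell = I^2 * R = 6.648^2 * 0.0284 = 1.2552 W
Step 3: Q_total = 146 * 1.2552 = 183.26 W
Step 4: m_dot = Q_total / (cp * dT) = 183.26 / (4186 * 8.03) = 0.005452 kg/s

0.005452 kg/s


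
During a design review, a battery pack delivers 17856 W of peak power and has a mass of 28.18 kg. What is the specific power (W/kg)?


Specific power = 17856 W / 28.18 kg = 633.6 W/kg

633.6 W/kg


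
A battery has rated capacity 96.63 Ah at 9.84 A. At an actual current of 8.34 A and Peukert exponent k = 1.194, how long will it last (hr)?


t_rated = C / I_rated = 96.63 / 9.84 = 9.8201 hr
(I_rated/I)^k = (1.1799)^1.194 = 1.2184
t = t_rated * (I_rated/I)^k = 9.8201 * 1.2184 = 11.96 hr

11.96 hr


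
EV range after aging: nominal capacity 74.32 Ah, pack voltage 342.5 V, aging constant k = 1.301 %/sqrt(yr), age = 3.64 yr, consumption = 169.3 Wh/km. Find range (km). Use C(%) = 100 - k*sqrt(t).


Step 1: capacity retention = 100 - 1.301 * sqrt(3.64) = 100 - 1.301 * 1.9079 = 97.518%
Step 2: C_now = 74.32 * 97.518/100 = 72.475 Ah
Step 3: E_pack = V * C_now = 342.5 * 72.475 = 24823 Wh
Step 4: range = E_pack / consumption = 24823 / 169.3 = 146.6 km

146.6 km


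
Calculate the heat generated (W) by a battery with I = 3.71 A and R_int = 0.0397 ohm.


I^2 = 13.764
Q = 13.764 * 0.0397 = 0.5464 W

0.5464 W


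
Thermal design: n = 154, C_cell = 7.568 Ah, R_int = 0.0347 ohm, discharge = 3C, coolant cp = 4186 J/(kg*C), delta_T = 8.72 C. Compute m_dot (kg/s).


Step 1: I = 3 * 7.568 = 22.704 A
Step 2: Q_cell = I^2 * R = 22.704^2 * 0.0347 = 17.887 W
Step 3: Q_total = 154 * 17.887 = 2754.6 W
Step 4: m_dot = Q_total / (cp * dT) = 2754.6 / (4186 * 8.72) = 0.07546 kg/s

0.07546 kg/s


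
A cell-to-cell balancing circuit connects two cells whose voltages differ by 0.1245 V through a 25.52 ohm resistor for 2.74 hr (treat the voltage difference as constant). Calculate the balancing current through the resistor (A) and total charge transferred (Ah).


I_bal = dV / R = 0.1245 / 25.52 = 0.0048785 A
Q = I_bal * t = 0.0048785 * 2.74 = 0.01337 Ah

I=0.0048785 A, Q=0.01337 Ah


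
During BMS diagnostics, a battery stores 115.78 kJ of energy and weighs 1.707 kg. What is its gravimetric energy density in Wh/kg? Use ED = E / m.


Convert: E = 115.78 kJ = 32.161 Wh
ED = E / m = 32.161 / 1.707 = 18.84 Wh/kg

18.84 Wh/kg


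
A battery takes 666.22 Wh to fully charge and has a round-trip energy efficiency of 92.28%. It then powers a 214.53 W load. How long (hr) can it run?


Step 1: E_discharge = eta/100 * E_charge = 92.28/100 * 666.22 = 614.79 Wh
Step 2: t = E_discharge / P = 614.79 / 214.53 = 2.866 hr

2.866 hr


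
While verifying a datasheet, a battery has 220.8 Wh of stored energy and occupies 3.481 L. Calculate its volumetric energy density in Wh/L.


Volumetric ED = 220.8 Wh / 3.481 L = 63.43 Wh/L

63.43 Wh/L


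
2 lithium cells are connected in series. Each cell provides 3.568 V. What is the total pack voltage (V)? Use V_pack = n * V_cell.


With 2 cells in series at 3.568 V each, V_pack = 7.136 V

7.136 V


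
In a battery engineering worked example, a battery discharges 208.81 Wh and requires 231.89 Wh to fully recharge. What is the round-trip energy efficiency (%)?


eta_e = E_dis / E_chg * 100 = 208.81 / 231.89 * 100 = 90.05%

90.05%


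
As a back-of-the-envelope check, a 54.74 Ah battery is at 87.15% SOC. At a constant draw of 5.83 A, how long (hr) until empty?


Step 1: remaining = SOC/100 * C_total = 87.15/100 * 54.74 = 47.706 Ah
Step 2: t = remaining / I = 47.706 / 5.83 = 8.183 hr

8.183 hr


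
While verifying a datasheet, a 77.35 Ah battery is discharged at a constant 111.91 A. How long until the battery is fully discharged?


Runtime = 77.35 Ah / 111.91 A = 0.6912 hr

0.6912 hr


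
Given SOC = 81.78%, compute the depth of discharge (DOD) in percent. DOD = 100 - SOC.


Complement of SOC: DOD = 100% - 81.78% = 18.22%

18.22%


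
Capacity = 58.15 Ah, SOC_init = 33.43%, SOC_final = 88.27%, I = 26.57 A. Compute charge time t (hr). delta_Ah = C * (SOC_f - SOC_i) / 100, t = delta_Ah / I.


delta_Ah = 58.15 * (88.27 - 33.43) / 100 = 31.889 Ah
t = delta_Ah / I = 31.889 / 26.57 = 1.200 hr

1.200 hr


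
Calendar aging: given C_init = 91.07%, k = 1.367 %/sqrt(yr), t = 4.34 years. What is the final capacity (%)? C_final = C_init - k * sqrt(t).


Step 1: sqrt(4.34 yr) = 2.0833
Step 2: drop = 1.367 * 2.0833 = 2.8479
Step 3: C_final = 91.07 - 2.8479 = 88.22%

88.22%


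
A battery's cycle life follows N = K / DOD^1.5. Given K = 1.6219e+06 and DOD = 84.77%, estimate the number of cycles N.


Step 1: DOD^1.5 = 84.77^1.5 = 780.48
Step 2: N = 1.6219e+06 / 780.48 = 2078 cycles

2078 cycles


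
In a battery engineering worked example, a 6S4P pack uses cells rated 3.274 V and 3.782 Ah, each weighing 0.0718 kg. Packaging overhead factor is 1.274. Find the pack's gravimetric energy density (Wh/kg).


Step 1: V_pack = 6 * 3.274 = 19.644 V
Step 2: C_pack = 4 * 3.782 = 15.128 Ah
Step 3: E_pack = V_pack * C_pack = 19.644 * 15.128 = 297.17 Wh
Step 4: m_pack = 6 * 4 * 0.0718 * 1.274 = 2.1954 kg
Step 5: ED = E_pack / m_pack = 297.17 / 2.1954 = 135.4 Wh/kg

135.4 Wh/kg


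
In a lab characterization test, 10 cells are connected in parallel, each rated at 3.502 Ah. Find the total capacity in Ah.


Parallel capacities add: 10 * 3.502 Ah = 35.02 Ah

35.02 Ah


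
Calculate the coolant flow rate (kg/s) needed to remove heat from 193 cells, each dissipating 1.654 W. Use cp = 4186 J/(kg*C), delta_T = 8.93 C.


Q_total = 193 * 1.654 = 319.22 W
m_dot = Q_total / (cp * dT) = 319.22 / (4186 * 8.93) = 0.008540 kg/s

0.008540 kg/s


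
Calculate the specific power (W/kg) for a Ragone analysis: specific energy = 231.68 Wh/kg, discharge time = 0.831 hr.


Specific power = 231.68 Wh/kg / 0.831 hr = 278.8 W/kg

278.8 W/kg


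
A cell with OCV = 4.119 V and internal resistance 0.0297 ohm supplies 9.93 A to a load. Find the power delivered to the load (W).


Step 1: V_terminal = OCV - I*R = 4.119 - 9.93 * 0.0297 = 3.8241 V
Step 2: P_out = V_terminal * I = 3.8241 * 9.93 = 37.97 W

37.97 W


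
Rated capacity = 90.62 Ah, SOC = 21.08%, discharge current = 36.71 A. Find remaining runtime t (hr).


Step 1: remaining = SOC/100 * C_total = 21.08/100 * 90.62 = 19.103 Ah
Step 2: t = remaining / I = 19.103 / 36.71 = 0.5204 hr

0.5204 hr


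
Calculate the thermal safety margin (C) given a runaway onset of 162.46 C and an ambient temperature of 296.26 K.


Convert: T_ambient = 296.26 K = 23.11 C
margin = 162.46 - 23.11 = 139.35 C

139.35 C


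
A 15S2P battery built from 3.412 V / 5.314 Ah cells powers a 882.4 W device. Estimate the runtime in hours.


Step 1: E_pack = Ns * V_cell * Np * C_cell = 15 * 3.412 * 2 * 5.314 = 543.94 Wh
Step 2: t = E_pack / P = 543.94 / 882.4 = 0.6164 hr

0.6164 hr


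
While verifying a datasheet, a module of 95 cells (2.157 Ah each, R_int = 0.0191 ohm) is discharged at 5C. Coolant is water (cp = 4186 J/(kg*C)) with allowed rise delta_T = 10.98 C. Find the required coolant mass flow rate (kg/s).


Step 1: I = 5 * 2.157 = 10.785 A
Step 2: Q_cell = I^2 * R = 10.785^2 * 0.0191 = 2.2216 W
Step 3: Q_total = 95 * 2.2216 = 211.05 W
Step 4: m_dot = Q_total / (cp * dT) = 211.05 / (4186 * 10.98) = 0.004592 kg/s

0.004592 kg/s


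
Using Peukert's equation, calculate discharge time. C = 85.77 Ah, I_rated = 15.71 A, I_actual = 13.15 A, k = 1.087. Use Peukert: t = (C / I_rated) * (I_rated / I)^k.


t_rated = C / I_rated = 85.77 / 15.71 = 5.4596 hr
(I_rated/I)^k = (1.1947)^1.087 = 1.2133
t = t_rated * (I_rated/I)^k = 5.4596 * 1.2133 = 6.624 hr

6.624 hr


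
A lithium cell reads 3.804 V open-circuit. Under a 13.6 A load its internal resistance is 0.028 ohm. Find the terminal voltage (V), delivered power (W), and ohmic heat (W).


Step 1: V_terminal = OCV - I*R = 3.804 - 13.6 * 0.028 = 3.4232 V
Step 2: P_out = V_terminal * I = 3.4232 * 13.6 = 46.56 W
Step 3: Q = I^2 * R = 13.6^2 * 0.028 = 5.179 W

V=3.4232 V, P=46.56 W, Q=5.179 W


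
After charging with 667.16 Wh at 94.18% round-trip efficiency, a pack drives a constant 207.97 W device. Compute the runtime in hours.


Step 1: E_discharge = eta/100 * E_charge = 94.18/100 * 667.16 = 628.33 Wh
Step 2: t = E_discharge / P = 628.33 / 207.97 = 3.021 hr

3.021 hr


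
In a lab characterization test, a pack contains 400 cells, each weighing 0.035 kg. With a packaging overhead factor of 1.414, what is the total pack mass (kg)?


m_pack = n * m_cell * overhead = 400 * 0.035 * 1.414 = 19.80 kg

19.80 kg


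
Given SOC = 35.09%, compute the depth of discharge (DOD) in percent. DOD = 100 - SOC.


Complement of SOC: DOD = 100% - 35.09% = 64.91%

64.91%


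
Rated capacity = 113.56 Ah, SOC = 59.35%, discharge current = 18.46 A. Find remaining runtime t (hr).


Step 1: remaining = SOC/100 * C_total = 59.35/100 * 113.56 = 67.398 Ah
Step 2: t = remaining / I = 67.398 / 18.46 = 3.651 hr

3.651 hr


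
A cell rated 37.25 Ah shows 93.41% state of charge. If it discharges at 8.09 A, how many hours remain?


Step 1: remaining = SOC/100 * C_total = 93.41/100 * 37.25 = 34.795 Ah
Step 2: t = remaining / I = 34.795 / 8.09 = 4.301 hr

4.301 hr


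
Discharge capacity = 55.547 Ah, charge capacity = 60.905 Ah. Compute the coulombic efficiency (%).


eta_c = Q_dis / Q_chg * 100 = 55.547 / 60.905 * 100 = 91.20%

91.20%


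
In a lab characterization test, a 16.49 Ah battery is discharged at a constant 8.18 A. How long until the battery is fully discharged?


t = capacity / current = 16.49 / 8.18 = 2.016 hr

2.016 hr


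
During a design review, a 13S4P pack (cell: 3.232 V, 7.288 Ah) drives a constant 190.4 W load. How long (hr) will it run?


Step 1: E_pack = Ns * V_cell * Np * C_cell = 13 * 3.232 * 4 * 7.288 = 1224.9 Wh
Step 2: t = E_pack / P = 1224.9 / 190.4 = 6.433 hr

6.433 hr


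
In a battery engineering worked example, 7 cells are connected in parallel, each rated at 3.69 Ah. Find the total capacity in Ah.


Parallel capacities add: 7 * 3.69 Ah = 25.83 Ah

25.83 Ah


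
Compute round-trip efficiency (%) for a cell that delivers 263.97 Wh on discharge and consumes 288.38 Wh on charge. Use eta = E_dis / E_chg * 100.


eta_e = E_dis / E_chg * 100 = 263.97 / 288.38 * 100 = 91.54%

91.54%


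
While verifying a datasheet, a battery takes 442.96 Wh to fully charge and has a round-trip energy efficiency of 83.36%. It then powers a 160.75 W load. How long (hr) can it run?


Step 1: E_discharge = eta/100 * E_charge = 83.36/100 * 442.96 = 369.25 Wh
Step 2: t = E_discharge / P = 369.25 / 160.75 = 2.297 hr

2.297 hr


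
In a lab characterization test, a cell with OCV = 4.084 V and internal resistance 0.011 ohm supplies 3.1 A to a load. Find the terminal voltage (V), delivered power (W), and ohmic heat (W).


Step 1: V_terminal = OCV - I*R = 4.084 - 3.1 * 0.011 = 4.0499 V
Step 2: P_out = V_terminal * I = 4.0499 * 3.1 = 12.55 W
Step 3: Q = I^2 * R = 3.1^2 * 0.011 = 0.1057 W

V=4.0499 V, P=12.55 W, Q=0.1057 W


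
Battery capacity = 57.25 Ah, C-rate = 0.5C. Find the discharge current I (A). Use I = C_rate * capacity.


At 0.5C: I = 0.5 * 57.25 Ah = 28.625 A

28.625 A


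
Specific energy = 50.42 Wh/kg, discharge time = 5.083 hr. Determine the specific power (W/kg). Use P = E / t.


Specific power = 50.42 Wh/kg / 5.083 hr = 9.919 W/kg

9.919 W/kg


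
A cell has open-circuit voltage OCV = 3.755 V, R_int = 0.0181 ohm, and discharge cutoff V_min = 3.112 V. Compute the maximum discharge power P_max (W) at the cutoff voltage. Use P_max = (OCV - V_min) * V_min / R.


P_max = (OCV - V_min) * V_min / R = (3.755 - 3.112) * 3.112 / 0.0181 = 0.643 * 3.112 / 0.0181 = 110.6 W

110.6 W


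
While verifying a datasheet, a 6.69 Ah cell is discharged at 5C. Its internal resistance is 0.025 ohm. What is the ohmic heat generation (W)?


Step 1: I = C_rate * capacity = 5 * 6.69 = 33.45 A
Step 2: Q = I^2 * R = 33.45^2 * 0.025 = 1118.9 * 0.025 = 27.97 W

27.97 W


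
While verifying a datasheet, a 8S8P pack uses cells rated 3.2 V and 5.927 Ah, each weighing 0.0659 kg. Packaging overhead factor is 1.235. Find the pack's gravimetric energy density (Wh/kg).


Step 1: V_pack = 8 * 3.2 = 25.6 V
Step 2: C_pack = 8 * 5.927 = 47.416 Ah
Step 3: E_pack = V_pack * C_pack = 25.6 * 47.416 = 1213.8 Wh
Step 4: m_pack = 8 * 8 * 0.0659 * 1.235 = 5.2087 kg
Step 5: ED = E_pack / m_pack = 1213.8 / 5.2087 = 233.0 Wh/kg

233.0 Wh/kg


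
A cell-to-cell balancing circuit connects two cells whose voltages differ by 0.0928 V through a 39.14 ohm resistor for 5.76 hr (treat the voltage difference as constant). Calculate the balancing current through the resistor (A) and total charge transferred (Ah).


First, Ohm's law: I_bal = 0.0928 V / 39.14 ohm = 0.002371 A
Then Q = I * t = 0.002371 A * 5.76 hr = 0.01366 Ah

I=0.002371 A, Q=0.01366 Ah


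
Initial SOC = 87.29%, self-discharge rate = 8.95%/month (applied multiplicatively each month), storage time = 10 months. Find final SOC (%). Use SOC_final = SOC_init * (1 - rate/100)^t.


Monthly retention factor = 1 - 8.95/100 = 0.9105
Over 10 months: factor^10 = 0.39156
SOC_final = 87.29 * 0.39156 = 34.18%

34.18%


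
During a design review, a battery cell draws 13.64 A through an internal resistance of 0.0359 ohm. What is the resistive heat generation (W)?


I^2 = 186.05
Q = 186.05 * 0.0359 = 6.679 W

6.679 W


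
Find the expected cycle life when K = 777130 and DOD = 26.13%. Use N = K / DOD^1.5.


DOD^1.5 = 133.57
N = K / DOD^1.5 = 777130 / 133.57 = 5818

5818 cycles


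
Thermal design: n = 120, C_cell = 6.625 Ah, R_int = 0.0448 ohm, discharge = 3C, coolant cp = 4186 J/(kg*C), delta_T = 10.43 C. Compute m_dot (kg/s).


Step 1: I = 3 * 6.625 = 19.875 A
Step 2: Q_cell = I^2 * R = 19.875^2 * 0.0448 = 17.697 W
Step 3: Q_total = 120 * 17.697 = 2123.6 W
Step 4: m_dot = Q_total / (cp * dT) = 2123.6 / (4186 * 10.43) = 0.04864 kg/s

0.04864 kg/s


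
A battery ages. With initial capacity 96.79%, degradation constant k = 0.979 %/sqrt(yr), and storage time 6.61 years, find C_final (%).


Step 1: sqrt(6.61 yr) = 2.571
Step 2: drop = 0.979 * 2.571 = 2.517
Step 3: C_final = 96.79 - 2.517 = 94.27%

94.27%


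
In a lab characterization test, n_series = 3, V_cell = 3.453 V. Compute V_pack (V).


V_pack = n * V_cell = 3 * 3.453 = 10.359 V

10.359 V


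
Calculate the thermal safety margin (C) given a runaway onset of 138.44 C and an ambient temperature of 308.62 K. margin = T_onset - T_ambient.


Convert: T_ambient = 308.62 K = 35.47 C
margin = 138.44 - 35.47 = 102.97 C

102.97 C


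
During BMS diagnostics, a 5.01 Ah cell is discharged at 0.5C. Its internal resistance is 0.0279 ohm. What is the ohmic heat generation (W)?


Step 1: I = C_rate * capacity = 0.5 * 5.01 = 2.505 A
Step 2: Q = I^2 * R = 2.505^2 * 0.0279 = 6.275 * 0.0279 = 0.1751 W

0.1751 W


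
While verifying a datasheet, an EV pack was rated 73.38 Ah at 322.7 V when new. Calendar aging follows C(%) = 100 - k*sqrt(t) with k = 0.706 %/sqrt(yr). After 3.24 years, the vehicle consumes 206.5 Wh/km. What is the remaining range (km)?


Step 1: capacity retention = 100 - 0.706 * sqrt(3.24) = 100 - 0.706 * 1.8 = 98.729%
Step 2: C_now = 73.38 * 98.729/100 = 72.447 Ah
Step 3: E_pack = V * C_now = 322.7 * 72.447 = 23379 Wh
Step 4: range = E_pack / consumption = 23379 / 206.5 = 113.2 km

113.2 km


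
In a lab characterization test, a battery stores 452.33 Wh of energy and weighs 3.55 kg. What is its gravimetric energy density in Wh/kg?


Specific energy = 452.33 Wh / 3.55 kg = 127.4 Wh/kg

127.4 Wh/kg


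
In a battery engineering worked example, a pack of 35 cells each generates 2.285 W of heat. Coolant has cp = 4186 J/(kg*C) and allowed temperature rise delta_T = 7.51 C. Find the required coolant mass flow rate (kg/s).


Q_total = 35 * 2.285 = 79.975 W
m_dot = Q_total / (cp * dT) = 79.975 / (4186 * 7.51) = 0.002544 kg/s

0.002544 kg/s


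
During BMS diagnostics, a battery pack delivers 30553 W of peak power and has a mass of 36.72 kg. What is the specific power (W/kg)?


SP = P / m = 30553 / 36.72 = 832.1 W/kg

832.1 W/kg


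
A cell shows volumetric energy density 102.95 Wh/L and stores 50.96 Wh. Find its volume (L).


V = E / ED = 50.96 / 102.95 = 0.4950 L

0.4950 L


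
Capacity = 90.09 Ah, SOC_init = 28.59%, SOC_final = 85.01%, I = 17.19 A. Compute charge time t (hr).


delta_Ah = 90.09 * (85.01 - 28.59) / 100 = 50.829 Ah
t = delta_Ah / I = 50.829 / 17.19 = 2.957 hr

2.957 hr


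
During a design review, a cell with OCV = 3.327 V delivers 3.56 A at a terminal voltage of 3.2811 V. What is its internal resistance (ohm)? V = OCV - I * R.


R = (OCV - V) / I = (3.327 - 3.2811) / 3.56 = 0.01289 ohm

0.01289 ohm


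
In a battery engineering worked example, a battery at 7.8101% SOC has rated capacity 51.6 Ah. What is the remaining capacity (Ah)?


remaining = SOC / 100 * total = 7.8101 / 100 * 51.6 = 4.030 Ah

4.030 Ah


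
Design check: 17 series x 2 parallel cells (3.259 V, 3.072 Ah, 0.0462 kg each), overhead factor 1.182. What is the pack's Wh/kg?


Step 1: V_pack = 17 * 3.259 = 55.403 V
Step 2: C_pack = 2 * 3.072 = 6.144 Ah
Step 3: E_pack = V_pack * C_pack = 55.403 * 6.144 = 340.4 Wh
Step 4: m_pack = 17 * 2 * 0.0462 * 1.182 = 1.8567 kg
Step 5: ED = E_pack / m_pack = 340.4 / 1.8567 = 183.3 Wh/kg

183.3 Wh/kg


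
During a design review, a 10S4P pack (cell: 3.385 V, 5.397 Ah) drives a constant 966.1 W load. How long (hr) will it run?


Step 1: E_pack = Ns * V_cell * Np * C_cell = 10 * 3.385 * 4 * 5.397 = 730.75 Wh
Step 2: t = E_pack / P = 730.75 / 966.1 = 0.7564 hr

0.7564 hr


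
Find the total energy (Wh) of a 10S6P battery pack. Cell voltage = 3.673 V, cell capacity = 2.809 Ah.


E = Ns * Vcell * Np * Ccell = 10 * 3.673 * 6 * 2.809 = 619.0 Wh

619.0 Wh


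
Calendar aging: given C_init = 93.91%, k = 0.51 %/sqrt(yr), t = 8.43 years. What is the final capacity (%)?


sqrt(t) = sqrt(8.43) = 2.9034
C_final = 93.91 - 0.51 * 2.9034 = 92.43%

92.43%


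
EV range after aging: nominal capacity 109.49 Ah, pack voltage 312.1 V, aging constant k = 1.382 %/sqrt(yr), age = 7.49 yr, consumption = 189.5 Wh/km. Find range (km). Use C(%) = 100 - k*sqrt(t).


Step 1: capacity retention = 100 - 1.382 * sqrt(7.49) = 100 - 1.382 * 2.7368 = 96.218%
Step 2: C_now = 109.49 * 96.218/100 = 105.35 Ah
Step 3: E_pack = V * C_now = 312.1 * 105.35 = 32880 Wh
Step 4: range = E_pack / consumption = 32880 / 189.5 = 173.5 km

173.5 km


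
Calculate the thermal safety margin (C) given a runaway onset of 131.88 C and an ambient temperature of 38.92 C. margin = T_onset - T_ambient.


Safety margin = 131.88 C - 38.92 C = 92.96 C

92.96 C


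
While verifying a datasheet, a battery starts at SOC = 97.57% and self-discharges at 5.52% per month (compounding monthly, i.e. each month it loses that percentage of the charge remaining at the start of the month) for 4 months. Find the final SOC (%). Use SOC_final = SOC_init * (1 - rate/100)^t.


Monthly retention factor = 1 - 5.52/100 = 0.9448
Over 4 months: factor^4 = 0.79682
SOC_final = 97.57 * 0.79682 = 77.75%

77.75%


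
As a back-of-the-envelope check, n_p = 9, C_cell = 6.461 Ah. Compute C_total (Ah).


Parallel capacities add: 9 * 6.461 Ah = 58.149 Ah

58.149 Ah


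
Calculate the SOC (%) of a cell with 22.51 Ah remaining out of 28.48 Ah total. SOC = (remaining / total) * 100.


SOC% = 22.51 / 28.48 * 100 = 79.04%

79.04%


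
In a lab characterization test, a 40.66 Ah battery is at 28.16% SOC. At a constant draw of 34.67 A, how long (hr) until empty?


Step 1: remaining = SOC/100 * C_total = 28.16/100 * 40.66 = 11.45 Ah
Step 2: t = remaining / I = 11.45 / 34.67 = 0.3303 hr

0.3303 hr


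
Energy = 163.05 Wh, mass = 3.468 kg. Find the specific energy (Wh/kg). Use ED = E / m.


Specific energy = 163.05 Wh / 3.468 kg = 47.02 Wh/kg

47.02 Wh/kg


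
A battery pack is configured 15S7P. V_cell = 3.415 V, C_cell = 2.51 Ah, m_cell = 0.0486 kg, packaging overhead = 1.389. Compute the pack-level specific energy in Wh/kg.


Step 1: V_pack = 15 * 3.415 = 51.225 V
Step 2: C_pack = 7 * 2.51 = 17.57 Ah
Step 3: E_pack = V_pack * C_pack = 51.225 * 17.57 = 900.02 Wh
Step 4: m_pack = 15 * 7 * 0.0486 * 1.389 = 7.0881 kg
Step 5: ED = E_pack / m_pack = 900.02 / 7.0881 = 127.0 Wh/kg

127.0 Wh/kg


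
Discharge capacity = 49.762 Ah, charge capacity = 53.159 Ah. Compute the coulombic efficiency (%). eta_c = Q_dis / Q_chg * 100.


Coulombic efficiency = 49.762/53.159 * 100% = 93.61%

93.61%


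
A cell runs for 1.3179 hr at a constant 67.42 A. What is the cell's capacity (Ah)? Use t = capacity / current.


C = I * t = 67.42 * 1.3179 = 88.85 Ah

88.85 Ah


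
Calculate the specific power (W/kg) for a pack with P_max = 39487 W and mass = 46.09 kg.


Specific power = 39487 W / 46.09 kg = 856.7 W/kg

856.7 W/kg


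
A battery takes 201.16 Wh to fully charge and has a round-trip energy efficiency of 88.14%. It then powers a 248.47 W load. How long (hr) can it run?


Step 1: E_discharge = eta/100 * E_charge = 88.14/100 * 201.16 = 177.3 Wh
Step 2: t = E_discharge / P = 177.3 / 248.47 = 0.7136 hr

0.7136 hr


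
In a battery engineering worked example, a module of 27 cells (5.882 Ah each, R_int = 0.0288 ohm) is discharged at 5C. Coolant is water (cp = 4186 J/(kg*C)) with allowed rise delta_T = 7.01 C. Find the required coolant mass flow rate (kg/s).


Step 1: I = 5 * 5.882 = 29.41 A
Step 2: Q_cell = I^2 * R = 29.41^2 * 0.0288 = 24.911 W
Step 3: Q_total = 27 * 24.911 = 672.6 W
Step 4: m_dot = Q_total / (cp * dT) = 672.6 / (4186 * 7.01) = 0.02292 kg/s

0.02292 kg/s


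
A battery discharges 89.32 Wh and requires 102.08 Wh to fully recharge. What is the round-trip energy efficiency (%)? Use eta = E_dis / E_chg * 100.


eta_e = E_dis / E_chg * 100 = 89.32 / 102.08 * 100 = 87.50%

87.50%


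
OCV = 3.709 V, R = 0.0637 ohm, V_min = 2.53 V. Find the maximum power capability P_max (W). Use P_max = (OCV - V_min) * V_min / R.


dV = OCV - V_min = 1.179 V (so I_max = dV / R)
P_max = dV * V_min / R = 1.179 * 2.53 / 0.0637 = 46.83 W

46.83 W


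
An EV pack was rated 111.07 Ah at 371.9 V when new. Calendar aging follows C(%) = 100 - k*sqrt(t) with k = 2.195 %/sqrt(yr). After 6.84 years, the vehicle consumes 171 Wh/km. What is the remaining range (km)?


Step 1: capacity retention = 100 - 2.195 * sqrt(6.84) = 100 - 2.195 * 2.6153 = 94.259%
Step 2: C_now = 111.07 * 94.259/100 = 104.69 Ah
Step 3: E_pack = V * C_now = 371.9 * 104.69 = 38934 Wh
Step 4: range = E_pack / consumption = 38934 / 171 = 227.7 km

227.7 km


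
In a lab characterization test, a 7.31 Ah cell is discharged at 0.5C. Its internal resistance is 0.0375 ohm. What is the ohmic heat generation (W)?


Step 1: I = C_rate * capacity = 0.5 * 7.31 = 3.655 A
Step 2: Q = I^2 * R = 3.655^2 * 0.0375 = 13.359 * 0.0375 = 0.5010 W

0.5010 W


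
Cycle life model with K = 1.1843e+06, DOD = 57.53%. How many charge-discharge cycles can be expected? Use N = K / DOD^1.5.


DOD^1.5 = 436.36
N = K / DOD^1.5 = 1.1843e+06 / 436.36 = 2714

2714 cycles


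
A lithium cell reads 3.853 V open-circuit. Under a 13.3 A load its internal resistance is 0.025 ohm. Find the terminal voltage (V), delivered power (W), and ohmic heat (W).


Step 1: V_terminal = OCV - I*R = 3.853 - 13.3 * 0.025 = 3.5205 V
Step 2: P_out = V_terminal * I = 3.5205 * 13.3 = 46.82 W
Step 3: Q = I^2 * R = 13.3^2 * 0.025 = 4.422 W

V=3.5205 V, P=46.82 W, Q=4.422 W


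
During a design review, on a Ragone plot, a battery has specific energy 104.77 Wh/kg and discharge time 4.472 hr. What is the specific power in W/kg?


Specific power = 104.77 Wh/kg / 4.472 hr = 23.43 W/kg

23.43 W/kg


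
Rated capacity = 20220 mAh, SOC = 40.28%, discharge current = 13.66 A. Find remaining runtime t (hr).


Convert: C_total = 20220 mAh = 20.22 Ah
Step 1: remaining = SOC/100 * C_total = 40.28/100 * 20.22 = 8.1446 Ah
Step 2: t = remaining / I = 8.1446 / 13.66 = 0.5962 hr

0.5962 hr


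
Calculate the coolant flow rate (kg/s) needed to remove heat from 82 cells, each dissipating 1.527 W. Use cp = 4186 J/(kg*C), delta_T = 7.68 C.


Q_total = 82 * 1.527 = 125.21 W
m_dot = Q_total / (cp * dT) = 125.21 / (4186 * 7.68) = 0.003895 kg/s

0.003895 kg/s


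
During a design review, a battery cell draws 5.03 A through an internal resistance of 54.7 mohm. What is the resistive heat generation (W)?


Convert: R = 54.7 mohm = 0.0547 ohm
I^2 = 25.301
Q = 25.301 * 0.0547 = 1.384 W

1.384 W


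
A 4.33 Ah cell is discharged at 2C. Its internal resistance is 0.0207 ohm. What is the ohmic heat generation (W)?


Step 1: I = C_rate * capacity = 2 * 4.33 = 8.66 A
Step 2: Q = I^2 * R = 8.66^2 * 0.0207 = 74.996 * 0.0207 = 1.552 W

1.552 W


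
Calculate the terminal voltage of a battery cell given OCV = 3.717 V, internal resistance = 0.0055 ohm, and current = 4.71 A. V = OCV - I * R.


V = OCV - I*R = 3.717 - 4.71 * 0.0055 = 3.691 V

3.691 V


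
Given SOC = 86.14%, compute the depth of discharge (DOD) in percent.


Complement of SOC: DOD = 100% - 86.14% = 13.86%

13.86%


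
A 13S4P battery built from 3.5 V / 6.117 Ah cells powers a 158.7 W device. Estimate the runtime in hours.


Step 1: E_pack = Ns * V_cell * Np * C_cell = 13 * 3.5 * 4 * 6.117 = 1113.3 Wh
Step 2: t = E_pack / P = 1113.3 / 158.7 = 7.015 hr

7.015 hr


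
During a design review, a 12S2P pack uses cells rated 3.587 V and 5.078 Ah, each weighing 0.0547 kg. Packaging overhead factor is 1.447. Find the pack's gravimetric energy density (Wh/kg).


Step 1: V_pack = 12 * 3.587 = 43.044 V
Step 2: C_pack = 2 * 5.078 = 10.156 Ah
Step 3: E_pack = V_pack * C_pack = 43.044 * 10.156 = 437.15 Wh
Step 4: m_pack = 12 * 2 * 0.0547 * 1.447 = 1.8996 kg
Step 5: ED = E_pack / m_pack = 437.15 / 1.8996 = 230.1 Wh/kg

230.1 Wh/kg


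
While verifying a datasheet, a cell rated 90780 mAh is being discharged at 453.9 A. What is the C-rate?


Convert: capacity = 90780 mAh = 90.78 Ah
C_rate = I / capacity = 453.9 / 90.78 = 5C

5C


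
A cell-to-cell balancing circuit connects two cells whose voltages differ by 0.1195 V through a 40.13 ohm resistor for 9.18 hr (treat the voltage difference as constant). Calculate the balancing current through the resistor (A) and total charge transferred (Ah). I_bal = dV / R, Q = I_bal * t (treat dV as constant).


First, Ohm's law: I_bal = 0.1195 V / 40.13 ohm = 0.0029778 A
Then Q = I * t = 0.0029778 A * 9.18 hr = 0.02734 Ah

I=0.0029778 A, Q=0.02734 Ah


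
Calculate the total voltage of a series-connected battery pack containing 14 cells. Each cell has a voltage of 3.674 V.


V_pack = n * V_cell = 14 * 3.674 = 51.436 V

51.436 V
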